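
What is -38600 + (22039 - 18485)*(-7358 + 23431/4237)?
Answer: -110879231110/4237 ≈ -2.6169e+7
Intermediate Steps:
-38600 + (22039 - 18485)*(-7358 + 23431/4237) = -38600 + 3554*(-7358 + 23431*(1/4237)) = -38600 + 3554*(-7358 + 23431/4237) = -38600 + 3554*(-31152415/4237) = -38600 - 110715682910/4237 = -110879231110/4237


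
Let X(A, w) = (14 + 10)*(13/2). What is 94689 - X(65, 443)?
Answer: 94533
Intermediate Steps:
X(A, w) = 156 (X(A, w) = 24*(13*(1/2)) = 24*(13/2) = 156)
94689 - X(65, 443) = 94689 - 1*156 = 94689 - 156 = 94533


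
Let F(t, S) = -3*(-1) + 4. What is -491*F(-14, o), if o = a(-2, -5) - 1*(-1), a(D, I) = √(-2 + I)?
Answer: -3437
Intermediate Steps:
o = 1 + I*√7 (o = √(-2 - 5) - 1*(-1) = √(-7) + 1 = I*√7 + 1 = 1 + I*√7 ≈ 1.0 + 2.6458*I)
F(t, S) = 7 (F(t, S) = 3 + 4 = 7)
-491*F(-14, o) = -491*7 = -3437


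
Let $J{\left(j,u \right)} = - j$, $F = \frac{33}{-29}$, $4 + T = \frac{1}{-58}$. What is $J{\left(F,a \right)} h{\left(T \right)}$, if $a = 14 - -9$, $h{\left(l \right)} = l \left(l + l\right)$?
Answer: $\frac{1791537}{48778} \approx 36.728$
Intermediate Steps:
$T = - \frac{233}{58}$ ($T = -4 + \frac{1}{-58} = -4 - \frac{1}{58} = - \frac{233}{58} \approx -4.0172$)
$h{\left(l \right)} = 2 l^{2}$ ($h{\left(l \right)} = l 2 l = 2 l^{2}$)
$a = 23$ ($a = 14 + 9 = 23$)
$F = - \frac{33}{29}$ ($F = 33 \left(- \frac{1}{29}\right) = - \frac{33}{29} \approx -1.1379$)
$J{\left(F,a \right)} h{\left(T \right)} = \left(-1\right) \left(- \frac{33}{29}\right) 2 \left(- \frac{233}{58}\right)^{2} = \frac{33 \cdot 2 \cdot \frac{54289}{3364}}{29} = \frac{33}{29} \cdot \frac{54289}{1682} = \frac{1791537}{48778}$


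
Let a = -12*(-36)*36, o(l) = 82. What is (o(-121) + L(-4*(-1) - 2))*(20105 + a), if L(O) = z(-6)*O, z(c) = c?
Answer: 2495990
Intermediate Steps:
L(O) = -6*O
a = 15552 (a = 432*36 = 15552)
(o(-121) + L(-4*(-1) - 2))*(20105 + a) = (82 - 6*(-4*(-1) - 2))*(20105 + 15552) = (82 - 6*(4 - 2))*35657 = (82 - 6*2)*35657 = (82 - 12)*35657 = 70*35657 = 2495990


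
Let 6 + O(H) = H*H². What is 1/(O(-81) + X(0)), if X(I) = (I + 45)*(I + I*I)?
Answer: -1/531447 ≈ -1.8817e-6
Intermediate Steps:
X(I) = (45 + I)*(I + I²)
O(H) = -6 + H³ (O(H) = -6 + H*H² = -6 + H³)
1/(O(-81) + X(0)) = 1/((-6 + (-81)³) + 0*(45 + 0² + 46*0)) = 1/((-6 - 531441) + 0*(45 + 0 + 0)) = 1/(-531447 + 0*45) = 1/(-531447 + 0) = 1/(-531447) = -1/531447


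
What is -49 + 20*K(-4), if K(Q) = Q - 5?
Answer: -229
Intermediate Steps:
K(Q) = -5 + Q
-49 + 20*K(-4) = -49 + 20*(-5 - 4) = -49 + 20*(-9) = -49 - 180 = -229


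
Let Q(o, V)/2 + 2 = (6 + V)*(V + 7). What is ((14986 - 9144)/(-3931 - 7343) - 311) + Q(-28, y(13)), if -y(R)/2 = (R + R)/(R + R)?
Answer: -1553096/5637 ≈ -275.52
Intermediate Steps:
y(R) = -2 (y(R) = -2*(R + R)/(R + R) = -2*2*R/(2*R) = -2*2*R*1/(2*R) = -2*1 = -2)
Q(o, V) = -4 + 2*(6 + V)*(7 + V) (Q(o, V) = -4 + 2*((6 + V)*(V + 7)) = -4 + 2*((6 + V)*(7 + V)) = -4 + 2*(6 + V)*(7 + V))
((14986 - 9144)/(-3931 - 7343) - 311) + Q(-28, y(13)) = ((14986 - 9144)/(-3931 - 7343) - 311) + (80 + 2*(-2)**2 + 26*(-2)) = (5842/(-11274) - 311) + (80 + 2*4 - 52) = (5842*(-1/11274) - 311) + (80 + 8 - 52) = (-2921/5637 - 311) + 36 = -1756028/5637 + 36 = -1553096/5637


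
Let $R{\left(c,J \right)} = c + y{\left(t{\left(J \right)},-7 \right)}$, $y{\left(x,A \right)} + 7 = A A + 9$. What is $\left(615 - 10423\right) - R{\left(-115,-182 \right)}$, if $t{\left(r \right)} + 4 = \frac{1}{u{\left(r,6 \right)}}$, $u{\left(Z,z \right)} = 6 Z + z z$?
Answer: $-9744$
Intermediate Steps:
$u{\left(Z,z \right)} = z^{2} + 6 Z$ ($u{\left(Z,z \right)} = 6 Z + z^{2} = z^{2} + 6 Z$)
$t{\left(r \right)} = -4 + \frac{1}{36 + 6 r}$ ($t{\left(r \right)} = -4 + \frac{1}{6^{2} + 6 r} = -4 + \frac{1}{36 + 6 r}$)
$y{\left(x,A \right)} = 2 + A^{2}$ ($y{\left(x,A \right)} = -7 + \left(A A + 9\right) = -7 + \left(A^{2} + 9\right) = -7 + \left(9 + A^{2}\right) = 2 + A^{2}$)
$R{\left(c,J \right)} = 51 + c$ ($R{\left(c,J \right)} = c + \left(2 + \left(-7\right)^{2}\right) = c + \left(2 + 49\right) = c + 51 = 51 + c$)
$\left(615 - 10423\right) - R{\left(-115,-182 \right)} = \left(615 - 10423\right) - \left(51 - 115\right) = -9808 - -64 = -9808 + 64 = -9744$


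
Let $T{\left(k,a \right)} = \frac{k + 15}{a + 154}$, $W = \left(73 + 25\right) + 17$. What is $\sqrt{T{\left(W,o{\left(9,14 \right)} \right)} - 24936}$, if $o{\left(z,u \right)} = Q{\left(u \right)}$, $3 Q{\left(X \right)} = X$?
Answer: $\frac{3 i \sqrt{156936486}}{238} \approx 157.91 i$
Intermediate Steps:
$Q{\left(X \right)} = \frac{X}{3}$
$W = 115$ ($W = 98 + 17 = 115$)
$o{\left(z,u \right)} = \frac{u}{3}$
$T{\left(k,a \right)} = \frac{15 + k}{154 + a}$
$\sqrt{T{\left(W,o{\left(9,14 \right)} \right)} - 24936} = \sqrt{\frac{15 + 115}{154 + \frac{1}{3} \cdot 14} - 24936} = \sqrt{\frac{1}{154 + \frac{14}{3}} \cdot 130 - 24936} = \sqrt{\frac{1}{\frac{476}{3}} \cdot 130 - 24936} = \sqrt{\frac{3}{476} \cdot 130 - 24936} = \sqrt{\frac{195}{238} - 24936} = \sqrt{- \frac{5934573}{238}} = \frac{3 i \sqrt{156936486}}{238}$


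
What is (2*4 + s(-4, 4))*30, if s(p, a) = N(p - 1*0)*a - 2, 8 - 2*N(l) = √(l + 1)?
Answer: 660 - 60*I*√3 ≈ 660.0 - 103.92*I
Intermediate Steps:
N(l) = 4 - √(1 + l)/2 (N(l) = 4 - √(l + 1)/2 = 4 - √(1 + l)/2)
s(p, a) = -2 + a*(4 - √(1 + p)/2) (s(p, a) = (4 - √(1 + (p - 1*0))/2)*a - 2 = (4 - √(1 + (p + 0))/2)*a - 2 = (4 - √(1 + p)/2)*a - 2 = a*(4 - √(1 + p)/2) - 2 = -2 + a*(4 - √(1 + p)/2))
(2*4 + s(-4, 4))*30 = (2*4 + (-2 - ½*4*(-8 + √(1 - 4))))*30 = (8 + (-2 - ½*4*(-8 + √(-3))))*30 = (8 + (-2 - ½*4*(-8 + I*√3)))*30 = (8 + (-2 + (16 - 2*I*√3)))*30 = (8 + (14 - 2*I*√3))*30 = (22 - 2*I*√3)*30 = 660 - 60*I*√3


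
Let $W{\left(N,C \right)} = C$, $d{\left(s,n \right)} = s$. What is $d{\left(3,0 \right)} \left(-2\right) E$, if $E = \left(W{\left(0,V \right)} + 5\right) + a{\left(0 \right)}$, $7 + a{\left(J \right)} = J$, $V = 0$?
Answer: $12$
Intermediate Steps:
$a{\left(J \right)} = -7 + J$
$E = -2$ ($E = \left(0 + 5\right) + \left(-7 + 0\right) = 5 - 7 = -2$)
$d{\left(3,0 \right)} \left(-2\right) E = 3 \left(-2\right) \left(-2\right) = \left(-6\right) \left(-2\right) = 12$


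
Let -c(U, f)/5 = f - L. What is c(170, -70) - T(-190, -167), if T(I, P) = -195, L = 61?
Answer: 850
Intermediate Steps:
c(U, f) = 305 - 5*f (c(U, f) = -5*(f - 1*61) = -5*(f - 61) = -5*(-61 + f) = 305 - 5*f)
c(170, -70) - T(-190, -167) = (305 - 5*(-70)) - 1*(-195) = (305 + 350) + 195 = 655 + 195 = 850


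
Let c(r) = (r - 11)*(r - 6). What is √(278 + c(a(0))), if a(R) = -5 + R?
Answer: √454 ≈ 21.307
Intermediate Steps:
c(r) = (-11 + r)*(-6 + r)
√(278 + c(a(0))) = √(278 + (66 + (-5 + 0)² - 17*(-5 + 0))) = √(278 + (66 + (-5)² - 17*(-5))) = √(278 + (66 + 25 + 85)) = √(278 + 176) = √454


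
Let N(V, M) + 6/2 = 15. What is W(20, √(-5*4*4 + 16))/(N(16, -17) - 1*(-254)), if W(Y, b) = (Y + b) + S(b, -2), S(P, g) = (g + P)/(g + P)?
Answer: 3/38 + 4*I/133 ≈ 0.078947 + 0.030075*I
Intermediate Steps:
N(V, M) = 12 (N(V, M) = -3 + 15 = 12)
S(P, g) = 1 (S(P, g) = (P + g)/(P + g) = 1)
W(Y, b) = 1 + Y + b (W(Y, b) = (Y + b) + 1 = 1 + Y + b)
W(20, √(-5*4*4 + 16))/(N(16, -17) - 1*(-254)) = (1 + 20 + √(-5*4*4 + 16))/(12 - 1*(-254)) = (1 + 20 + √(-20*4 + 16))/(12 + 254) = (1 + 20 + √(-80 + 16))/266 = (1 + 20 + √(-64))*(1/266) = (1 + 20 + 8*I)*(1/266) = (21 + 8*I)*(1/266) = 3/38 + 4*I/133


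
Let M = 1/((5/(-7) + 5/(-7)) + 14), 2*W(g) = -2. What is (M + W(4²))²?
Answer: 6561/7744 ≈ 0.84724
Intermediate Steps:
W(g) = -1 (W(g) = (½)*(-2) = -1)
M = 7/88 (M = 1/((5*(-⅐) + 5*(-⅐)) + 14) = 1/((-5/7 - 5/7) + 14) = 1/(-10/7 + 14) = 1/(88/7) = 7/88 ≈ 0.079545)
(M + W(4²))² = (7/88 - 1)² = (-81/88)² = 6561/7744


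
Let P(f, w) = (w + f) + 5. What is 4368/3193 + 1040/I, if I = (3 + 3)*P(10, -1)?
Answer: 921908/67053 ≈ 13.749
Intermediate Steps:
P(f, w) = 5 + f + w (P(f, w) = (f + w) + 5 = 5 + f + w)
I = 84 (I = (3 + 3)*(5 + 10 - 1) = 6*14 = 84)
4368/3193 + 1040/I = 4368/3193 + 1040/84 = 4368*(1/3193) + 1040*(1/84) = 4368/3193 + 260/21 = 921908/67053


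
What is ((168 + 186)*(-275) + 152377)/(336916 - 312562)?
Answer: 55027/24354 ≈ 2.2595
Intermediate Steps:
((168 + 186)*(-275) + 152377)/(336916 - 312562) = (354*(-275) + 152377)/24354 = (-97350 + 152377)*(1/24354) = 55027*(1/24354) = 55027/24354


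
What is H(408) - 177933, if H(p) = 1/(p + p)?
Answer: -145193327/816 ≈ -1.7793e+5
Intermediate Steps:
H(p) = 1/(2*p)
H(408) - 177933 = (½)/408 - 177933 = (½)*(1/408) - 177933 = 1/816 - 177933 = -145193327/816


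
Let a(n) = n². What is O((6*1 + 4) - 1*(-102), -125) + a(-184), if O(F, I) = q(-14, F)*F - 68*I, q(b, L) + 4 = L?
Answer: 54452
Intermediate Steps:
q(b, L) = -4 + L
O(F, I) = -68*I + F*(-4 + F) (O(F, I) = (-4 + F)*F - 68*I = F*(-4 + F) - 68*I = -68*I + F*(-4 + F))
O((6*1 + 4) - 1*(-102), -125) + a(-184) = (-68*(-125) + ((6*1 + 4) - 1*(-102))*(-4 + ((6*1 + 4) - 1*(-102)))) + (-184)² = (8500 + ((6 + 4) + 102)*(-4 + ((6 + 4) + 102))) + 33856 = (8500 + (10 + 102)*(-4 + (10 + 102))) + 33856 = (8500 + 112*(-4 + 112)) + 33856 = (8500 + 112*108) + 33856 = (8500 + 12096) + 33856 = 20596 + 33856 = 54452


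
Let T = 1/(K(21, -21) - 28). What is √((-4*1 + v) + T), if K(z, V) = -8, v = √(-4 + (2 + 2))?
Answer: I*√145/6 ≈ 2.0069*I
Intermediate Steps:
v = 0 (v = √(-4 + 4) = √0 = 0)
T = -1/36 (T = 1/(-8 - 28) = 1/(-36) = -1/36 ≈ -0.027778)
√((-4*1 + v) + T) = √((-4*1 + 0) - 1/36) = √((-4 + 0) - 1/36) = √(-4 - 1/36) = √(-145/36) = I*√145/6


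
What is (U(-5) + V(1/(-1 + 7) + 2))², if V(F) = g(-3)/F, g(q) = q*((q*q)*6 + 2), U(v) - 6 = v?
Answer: 990025/169 ≈ 5858.1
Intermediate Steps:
U(v) = 6 + v
g(q) = q*(2 + 6*q²) (g(q) = q*(q²*6 + 2) = q*(6*q² + 2) = q*(2 + 6*q²))
V(F) = -168/F (V(F) = (2*(-3) + 6*(-3)³)/F = (-6 + 6*(-27))/F = (-6 - 162)/F = -168/F)
(U(-5) + V(1/(-1 + 7) + 2))² = ((6 - 5) - 168/(1/(-1 + 7) + 2))² = (1 - 168/(1/6 + 2))² = (1 - 168/(⅙ + 2))² = (1 - 168/13/6)² = (1 - 168*6/13)² = (1 - 1008/13)² = (-995/13)² = 990025/169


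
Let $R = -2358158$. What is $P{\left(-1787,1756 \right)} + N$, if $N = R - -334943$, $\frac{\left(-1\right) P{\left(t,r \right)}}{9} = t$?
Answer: $-2007132$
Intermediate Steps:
$P{\left(t,r \right)} = - 9 t$
$N = -2023215$ ($N = -2358158 - -334943 = -2358158 + 334943 = -2023215$)
$P{\left(-1787,1756 \right)} + N = \left(-9\right) \left(-1787\right) - 2023215 = 16083 - 2023215 = -2007132$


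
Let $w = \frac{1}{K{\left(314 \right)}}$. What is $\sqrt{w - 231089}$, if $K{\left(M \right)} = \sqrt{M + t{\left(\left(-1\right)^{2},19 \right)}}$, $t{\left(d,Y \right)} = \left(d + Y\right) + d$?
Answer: $\frac{\sqrt{-25933963025 + 335 \sqrt{335}}}{335} \approx 480.72 i$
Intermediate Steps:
$t{\left(d,Y \right)} = Y + 2 d$ ($t{\left(d,Y \right)} = \left(Y + d\right) + d = Y + 2 d$)
$K{\left(M \right)} = \sqrt{21 + M}$ ($K{\left(M \right)} = \sqrt{M + \left(19 + 2 \left(-1\right)^{2}\right)} = \sqrt{M + \left(19 + 2 \cdot 1\right)} = \sqrt{M + \left(19 + 2\right)} = \sqrt{M + 21} = \sqrt{21 + M}$)
$w = \frac{\sqrt{335}}{335}$ ($w = \frac{1}{\sqrt{21 + 314}} = \frac{1}{\sqrt{335}} = \frac{\sqrt{335}}{335} \approx 0.054636$)
$\sqrt{w - 231089} = \sqrt{\frac{\sqrt{335}}{335} - 231089} = \sqrt{-231089 + \frac{\sqrt{335}}{335}}$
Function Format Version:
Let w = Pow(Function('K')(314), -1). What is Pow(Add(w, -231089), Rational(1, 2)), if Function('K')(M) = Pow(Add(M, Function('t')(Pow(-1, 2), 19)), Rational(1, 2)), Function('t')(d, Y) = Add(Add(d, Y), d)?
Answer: Mul(Rational(1, 335), Pow(Add(-25933963025, Mul(335, Pow(335, Rational(1, 2)))), Rational(1, 2))) ≈ Mul(480.72, I)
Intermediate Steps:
Function('t')(d, Y) = Add(Y, Mul(2, d)) (Function('t')(d, Y) = Add(Add(Y, d), d) = Add(Y, Mul(2, d)))
Function('K')(M) = Pow(Add(21, M), Rational(1, 2)) (Function('K')(M) = Pow(Add(M, Add(19, Mul(2, Pow(-1, 2)))), Rational(1, 2)) = Pow(Add(M, Add(19, Mul(2, 1))), Rational(1, 2)) = Pow(Add(M, Add(19, 2)), Rational(1, 2)) = Pow(Add(M, 21), Rational(1, 2)) = Pow(Add(21, M), Rational(1, 2)))
w = Mul(Rational(1, 335), Pow(335, Rational(1, 2))) (w = Pow(Pow(Add(21, 314), Rational(1, 2)), -1) = Pow(Pow(335, Rational(1, 2)), -1) = Mul(Rational(1, 335), Pow(335, Rational(1, 2))) ≈ 0.054636)
Pow(Add(w, -231089), Rational(1, 2)) = Pow(Add(Mul(Rational(1, 335), Pow(335, Rational(1, 2))), -231089), Rational(1, 2)) = Pow(Add(-231089, Mul(Rational(1, 335), Pow(335, Rational(1, 2)))), Rational(1, 2))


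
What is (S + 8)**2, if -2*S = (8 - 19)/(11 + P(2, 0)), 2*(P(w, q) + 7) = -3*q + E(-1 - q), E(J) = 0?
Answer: 5625/64 ≈ 87.891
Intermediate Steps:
P(w, q) = -7 - 3*q/2 (P(w, q) = -7 + (-3*q + 0)/2 = -7 + (-3*q)/2 = -7 - 3*q/2)
S = 11/8 (S = -(8 - 19)/(2*(11 + (-7 - 3/2*0))) = -(-11)/(2*(11 + (-7 + 0))) = -(-11)/(2*(11 - 7)) = -(-11)/(2*4) = -1/2*(-11/4) = 11/8 ≈ 1.3750)
(S + 8)**2 = (11/8 + 8)**2 = (75/8)**2 = 5625/64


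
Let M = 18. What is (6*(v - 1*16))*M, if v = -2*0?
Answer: -1728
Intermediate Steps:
v = 0
(6*(v - 1*16))*M = (6*(0 - 1*16))*18 = (6*(0 - 16))*18 = (6*(-16))*18 = -96*18 = -1728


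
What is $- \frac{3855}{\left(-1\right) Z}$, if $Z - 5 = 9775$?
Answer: $\frac{257}{652} \approx 0.39417$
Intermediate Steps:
$Z = 9780$ ($Z = 5 + 9775 = 9780$)
$- \frac{3855}{\left(-1\right) Z} = - \frac{3855}{\left(-1\right) 9780} = - \frac{3855}{-9780} = \left(-3855\right) \left(- \frac{1}{9780}\right) = \frac{257}{652}$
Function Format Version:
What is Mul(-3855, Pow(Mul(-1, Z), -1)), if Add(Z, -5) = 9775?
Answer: Rational(257, 652) ≈ 0.39417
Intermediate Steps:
Z = 9780 (Z = Add(5, 9775) = 9780)
Mul(-3855, Pow(Mul(-1, Z), -1)) = Mul(-3855, Pow(Mul(-1, 9780), -1)) = Mul(-3855, Pow(-9780, -1)) = Mul(-3855, Rational(-1, 9780)) = Rational(257, 652)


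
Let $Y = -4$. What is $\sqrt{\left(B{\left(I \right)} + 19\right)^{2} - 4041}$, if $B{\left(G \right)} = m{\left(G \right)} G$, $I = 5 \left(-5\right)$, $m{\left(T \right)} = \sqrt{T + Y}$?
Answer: $\sqrt{-21805 - 950 i \sqrt{29}} \approx 17.206 - 148.66 i$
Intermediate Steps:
$m{\left(T \right)} = \sqrt{-4 + T}$ ($m{\left(T \right)} = \sqrt{T - 4} = \sqrt{-4 + T}$)
$I = -25$
$B{\left(G \right)} = G \sqrt{-4 + G}$ ($B{\left(G \right)} = \sqrt{-4 + G} G = G \sqrt{-4 + G}$)
$\sqrt{\left(B{\left(I \right)} + 19\right)^{2} - 4041} = \sqrt{\left(- 25 \sqrt{-4 - 25} + 19\right)^{2} - 4041} = \sqrt{\left(- 25 \sqrt{-29} + 19\right)^{2} - 4041} = \sqrt{\left(- 25 i \sqrt{29} + 19\right)^{2} - 4041} = \sqrt{\left(19 - 25 i \sqrt{29}\right)^{2} - 4041} = \sqrt{-4041 + \left(19 - 25 i \sqrt{29}\right)^{2}}$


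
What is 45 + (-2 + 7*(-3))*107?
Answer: -2416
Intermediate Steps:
45 + (-2 + 7*(-3))*107 = 45 + (-2 - 21)*107 = 45 - 23*107 = 45 - 2461 = -2416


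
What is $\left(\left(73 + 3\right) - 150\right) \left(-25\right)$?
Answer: $1850$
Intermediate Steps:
$\left(\left(73 + 3\right) - 150\right) \left(-25\right) = \left(76 - 150\right) \left(-25\right) = \left(-74\right) \left(-25\right) = 1850$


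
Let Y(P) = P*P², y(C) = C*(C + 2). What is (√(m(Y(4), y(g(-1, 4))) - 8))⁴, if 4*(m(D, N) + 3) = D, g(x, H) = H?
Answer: 25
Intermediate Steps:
y(C) = C*(2 + C)
Y(P) = P³
m(D, N) = -3 + D/4
(√(m(Y(4), y(g(-1, 4))) - 8))⁴ = (√((-3 + (¼)*4³) - 8))⁴ = (√((-3 + (¼)*64) - 8))⁴ = (√((-3 + 16) - 8))⁴ = (√(13 - 8))⁴ = (√5)⁴ = 25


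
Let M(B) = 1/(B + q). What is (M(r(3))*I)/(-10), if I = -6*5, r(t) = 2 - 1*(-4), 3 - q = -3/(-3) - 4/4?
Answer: 1/3 ≈ 0.33333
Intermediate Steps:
q = 3 (q = 3 - (-3/(-3) - 4/4) = 3 - (-3*(-1/3) - 4*1/4) = 3 - (1 - 1) = 3 - 1*0 = 3 + 0 = 3)
r(t) = 6 (r(t) = 2 + 4 = 6)
I = -30
M(B) = 1/(3 + B) (M(B) = 1/(B + 3) = 1/(3 + B))
(M(r(3))*I)/(-10) = (-30/(3 + 6))/(-10) = (-30/9)*(-1/10) = ((1/9)*(-30))*(-1/10) = -10/3*(-1/10) = 1/3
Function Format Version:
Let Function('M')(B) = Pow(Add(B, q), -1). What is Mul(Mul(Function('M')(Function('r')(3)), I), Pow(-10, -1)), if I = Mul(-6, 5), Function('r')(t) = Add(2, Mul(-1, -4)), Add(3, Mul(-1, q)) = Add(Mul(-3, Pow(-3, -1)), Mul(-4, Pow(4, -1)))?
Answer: Rational(1, 3) ≈ 0.33333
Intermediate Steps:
q = 3 (q = Add(3, Mul(-1, Add(Mul(-3, Pow(-3, -1)), Mul(-4, Pow(4, -1))))) = Add(3, Mul(-1, Add(Mul(-3, Rational(-1, 3)), Mul(-4, Rational(1, 4))))) = Add(3, Mul(-1, Add(1, -1))) = Add(3, Mul(-1, 0)) = Add(3, 0) = 3)
Function('r')(t) = 6 (Function('r')(t) = Add(2, 4) = 6)
I = -30
Function('M')(B) = Pow(Add(3, B), -1) (Function('M')(B) = Pow(Add(B, 3), -1) = Pow(Add(3, B), -1))
Mul(Mul(Function('M')(Function('r')(3)), I), Pow(-10, -1)) = Mul(Mul(Pow(Add(3, 6), -1), -30), Pow(-10, -1)) = Mul(Mul(Pow(9, -1), -30), Rational(-1, 10)) = Mul(Mul(Rational(1, 9), -30), Rational(-1, 10)) = Mul(Rational(-10, 3), Rational(-1, 10)) = Rational(1, 3)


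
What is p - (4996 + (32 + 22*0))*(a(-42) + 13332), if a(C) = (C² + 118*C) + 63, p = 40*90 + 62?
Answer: -51297022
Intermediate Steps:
p = 3662 (p = 3600 + 62 = 3662)
a(C) = 63 + C² + 118*C
p - (4996 + (32 + 22*0))*(a(-42) + 13332) = 3662 - (4996 + (32 + 22*0))*((63 + (-42)² + 118*(-42)) + 13332) = 3662 - (4996 + (32 + 0))*((63 + 1764 - 4956) + 13332) = 3662 - (4996 + 32)*(-3129 + 13332) = 3662 - 5028*10203 = 3662 - 1*51300684 = 3662 - 51300684 = -51297022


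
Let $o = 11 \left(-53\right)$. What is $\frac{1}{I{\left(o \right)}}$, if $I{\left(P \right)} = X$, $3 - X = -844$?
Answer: $\frac{1}{847} \approx 0.0011806$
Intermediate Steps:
$o = -583$
$X = 847$ ($X = 3 - -844 = 3 + 844 = 847$)
$I{\left(P \right)} = 847$
$\frac{1}{I{\left(o \right)}} = \frac{1}{847}$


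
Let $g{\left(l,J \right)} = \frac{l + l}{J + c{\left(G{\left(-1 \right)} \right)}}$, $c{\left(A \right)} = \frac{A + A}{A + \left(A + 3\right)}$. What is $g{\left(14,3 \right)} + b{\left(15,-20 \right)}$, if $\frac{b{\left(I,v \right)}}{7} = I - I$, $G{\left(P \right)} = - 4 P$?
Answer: $\frac{308}{41} \approx 7.5122$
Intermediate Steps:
$c{\left(A \right)} = \frac{2 A}{3 + 2 A}$ ($c{\left(A \right)} = \frac{2 A}{A + \left(3 + A\right)} = \frac{2 A}{3 + 2 A}$)
$b{\left(I,v \right)} = 0$ ($b{\left(I,v \right)} = 7 \left(I - I\right) = 7 \cdot 0 = 0$)
$g{\left(l,J \right)} = \frac{2 l}{\frac{8}{11} + J}$ ($g{\left(l,J \right)} = \frac{l + l}{J + \frac{2 \left(\left(-4\right) \left(-1\right)\right)}{3 + 2 \left(\left(-4\right) \left(-1\right)\right)}} = \frac{2 l}{J + 2 \cdot 4 \frac{1}{3 + 2 \cdot 4}} = \frac{2 l}{J + 2 \cdot 4 \frac{1}{3 + 8}} = \frac{2 l}{J + 2 \cdot 4 \cdot \frac{1}{11}} = \frac{2 l}{J + \frac{8}{11}} = \frac{2 l}{\frac{8}{11} + J}$)
$g{\left(14,3 \right)} + b{\left(15,-20 \right)} = 22 \cdot 14 \frac{1}{8 + 11 \cdot 3} + 0 = 22 \cdot 14 \frac{1}{8 + 33} + 0 = 22 \cdot 14 \cdot \frac{1}{41} + 0 = \frac{308}{41} + 0 = \frac{308}{41}$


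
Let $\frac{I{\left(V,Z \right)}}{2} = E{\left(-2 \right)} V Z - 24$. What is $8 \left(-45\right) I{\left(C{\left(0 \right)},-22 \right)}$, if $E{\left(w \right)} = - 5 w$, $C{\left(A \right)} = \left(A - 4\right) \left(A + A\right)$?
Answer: $17280$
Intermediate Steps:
$C{\left(A \right)} = 2 A \left(-4 + A\right)$ ($C{\left(A \right)} = \left(-4 + A\right) 2 A = 2 A \left(-4 + A\right)$)
$I{\left(V,Z \right)} = -48 + 20 V Z$ ($I{\left(V,Z \right)} = 2 \left(\left(-5\right) \left(-2\right) V Z - 24\right) = 2 \left(10 V Z - 24\right) = 2 \left(-24 + 10 V Z\right) = -48 + 20 V Z$)
$8 \left(-45\right) I{\left(C{\left(0 \right)},-22 \right)} = 8 \left(-45\right) \left(-48 + 20 \cdot 2 \cdot 0 \left(-4 + 0\right) \left(-22\right)\right) = - 360 \left(-48 + 20 \cdot 2 \cdot 0 \left(-4\right) \left(-22\right)\right) = - 360 \left(-48 + 20 \cdot 0 \left(-22\right)\right) = - 360 \left(-48 + 0\right) = \left(-360\right) \left(-48\right) = 17280$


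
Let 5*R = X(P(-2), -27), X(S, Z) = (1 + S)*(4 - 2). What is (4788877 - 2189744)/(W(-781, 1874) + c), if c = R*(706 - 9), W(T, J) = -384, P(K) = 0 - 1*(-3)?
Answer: 12995665/3656 ≈ 3554.6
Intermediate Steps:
P(K) = 3 (P(K) = 0 + 3 = 3)
X(S, Z) = 2 + 2*S (X(S, Z) = (1 + S)*2 = 2 + 2*S)
R = 8/5 (R = (2 + 2*3)/5 = (2 + 6)/5 = (1/5)*8 = 8/5 ≈ 1.6000)
c = 5576/5 (c = 8*(706 - 9)/5 = (8/5)*697 = 5576/5 ≈ 1115.2)
(4788877 - 2189744)/(W(-781, 1874) + c) = (4788877 - 2189744)/(-384 + 5576/5) = 2599133/(3656/5) = 2599133*(5/3656) = 12995665/3656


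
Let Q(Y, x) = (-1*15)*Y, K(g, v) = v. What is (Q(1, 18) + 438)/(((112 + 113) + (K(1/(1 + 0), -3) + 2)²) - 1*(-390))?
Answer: 423/616 ≈ 0.68669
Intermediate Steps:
Q(Y, x) = -15*Y
(Q(1, 18) + 438)/(((112 + 113) + (K(1/(1 + 0), -3) + 2)²) - 1*(-390)) = (-15*1 + 438)/(((112 + 113) + (-3 + 2)²) - 1*(-390)) = (-15 + 438)/((225 + (-1)²) + 390) = 423/((225 + 1) + 390) = 423/(226 + 390) = 423/616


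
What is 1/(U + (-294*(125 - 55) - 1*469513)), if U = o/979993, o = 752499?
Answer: -979993/480286956850 ≈ -2.0404e-6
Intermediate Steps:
U = 752499/979993 ≈ 0.76786
1/(U + (-294*(125 - 55) - 1*469513)) = 1/(752499/979993 + (-294*(125 - 55) - 1*469513)) = 1/(752499/979993 + (-294*70 - 469513)) = 1/(752499/979993 + (-20580 - 469513)) = 1/(752499/979993 - 490093) = 1/(-480286956850/979993) = -979993/480286956850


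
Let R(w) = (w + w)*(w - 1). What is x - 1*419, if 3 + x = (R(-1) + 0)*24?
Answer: -326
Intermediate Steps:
R(w) = 2*w*(-1 + w) (R(w) = (2*w)*(-1 + w) = 2*w*(-1 + w))
x = 93 (x = -3 + (2*(-1)*(-1 - 1) + 0)*24 = -3 + (2*(-1)*(-2) + 0)*24 = -3 + (4 + 0)*24 = -3 + 4*24 = -3 + 96 = 93)
x - 1*419 = 93 - 1*419 = 93 - 419 = -326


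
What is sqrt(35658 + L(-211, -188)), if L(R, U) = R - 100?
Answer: sqrt(35347) ≈ 188.01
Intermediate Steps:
L(R, U) = -100 + R
sqrt(35658 + L(-211, -188)) = sqrt(35658 + (-100 - 211)) = sqrt(35658 - 311) = sqrt(35347)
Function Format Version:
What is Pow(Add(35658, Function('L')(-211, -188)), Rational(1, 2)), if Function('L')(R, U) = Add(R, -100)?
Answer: Pow(35347, Rational(1, 2)) ≈ 188.01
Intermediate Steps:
Function('L')(R, U) = Add(-100, R)
Pow(Add(35658, Function('L')(-211, -188)), Rational(1, 2)) = Pow(Add(35658, Add(-100, -211)), Rational(1, 2)) = Pow(Add(35658, -311), Rational(1, 2)) = Pow(35347, Rational(1, 2))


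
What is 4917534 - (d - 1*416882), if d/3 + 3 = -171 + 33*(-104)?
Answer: 5345234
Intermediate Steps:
d = -10818 (d = -9 + 3*(-171 + 33*(-104)) = -9 + 3*(-171 - 3432) = -9 + 3*(-3603) = -9 - 10809 = -10818)
4917534 - (d - 1*416882) = 4917534 - (-10818 - 1*416882) = 4917534 - (-10818 - 416882) = 4917534 - 1*(-427700) = 4917534 + 427700 = 5345234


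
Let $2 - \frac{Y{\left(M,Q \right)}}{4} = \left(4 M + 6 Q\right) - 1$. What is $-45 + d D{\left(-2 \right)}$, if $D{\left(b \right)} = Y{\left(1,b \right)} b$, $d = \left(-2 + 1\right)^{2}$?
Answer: $-133$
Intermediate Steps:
$Y{\left(M,Q \right)} = 12 - 24 Q - 16 M$ ($Y{\left(M,Q \right)} = 8 - 4 \left(\left(4 M + 6 Q\right) - 1\right) = 8 - 4 \left(-1 + 4 M + 6 Q\right) = 8 - \left(-4 + 16 M + 24 Q\right) = 12 - 24 Q - 16 M$)
$d = 1$ ($d = \left(-1\right)^{2} = 1$)
$D{\left(b \right)} = b \left(-4 - 24 b\right)$ ($D{\left(b \right)} = \left(12 - 24 b - 16\right) b = \left(-4 - 24 b\right) b = b \left(-4 - 24 b\right)$)
$-45 + d D{\left(-2 \right)} = -45 + 1 \left(\left(-4\right) \left(-2\right) \left(1 + 6 \left(-2\right)\right)\right) = -45 + 1 \left(\left(-4\right) \left(-2\right) \left(1 - 12\right)\right) = -45 + 1 \left(\left(-4\right) \left(-2\right) \left(-11\right)\right) = -45 + 1 \left(-88\right) = -45 - 88 = -133$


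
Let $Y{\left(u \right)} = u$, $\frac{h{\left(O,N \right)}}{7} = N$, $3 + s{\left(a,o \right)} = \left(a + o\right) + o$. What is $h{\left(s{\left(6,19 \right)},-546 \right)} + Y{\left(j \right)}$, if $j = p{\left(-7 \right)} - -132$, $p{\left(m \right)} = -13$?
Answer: $-3703$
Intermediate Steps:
$s{\left(a,o \right)} = -3 + a + 2 o$ ($s{\left(a,o \right)} = -3 + \left(\left(a + o\right) + o\right) = -3 + \left(a + 2 o\right) = -3 + a + 2 o$)
$j = 119$ ($j = -13 - -132 = -13 + 132 = 119$)
$h{\left(O,N \right)} = 7 N$
$h{\left(s{\left(6,19 \right)},-546 \right)} + Y{\left(j \right)} = 7 \left(-546\right) + 119 = -3822 + 119 = -3703$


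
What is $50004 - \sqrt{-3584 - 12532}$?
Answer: $50004 - 2 i \sqrt{4029} \approx 50004.0 - 126.95 i$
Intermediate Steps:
$50004 - \sqrt{-3584 - 12532} = 50004 - \sqrt{-16116} = 50004 - 2 i \sqrt{4029}$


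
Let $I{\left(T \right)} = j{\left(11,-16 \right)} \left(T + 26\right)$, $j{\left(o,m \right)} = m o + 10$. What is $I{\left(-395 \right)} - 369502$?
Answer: $-308248$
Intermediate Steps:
$j{\left(o,m \right)} = 10 + m o$
$I{\left(T \right)} = -4316 - 166 T$ ($I{\left(T \right)} = \left(10 - 176\right) \left(T + 26\right) = \left(10 - 176\right) \left(26 + T\right) = - 166 \left(26 + T\right) = -4316 - 166 T$)
$I{\left(-395 \right)} - 369502 = \left(-4316 - -65570\right) - 369502 = \left(-4316 + 65570\right) - 369502 = 61254 - 369502 = -308248$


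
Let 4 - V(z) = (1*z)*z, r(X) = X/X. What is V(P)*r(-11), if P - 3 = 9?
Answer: -140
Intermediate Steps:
P = 12 (P = 3 + 9 = 12)
r(X) = 1
V(z) = 4 - z² (V(z) = 4 - 1*z*z = 4 - z*z = 4 - z²)
V(P)*r(-11) = (4 - 1*12²)*1 = (4 - 1*144)*1 = (4 - 144)*1 = -140*1 = -140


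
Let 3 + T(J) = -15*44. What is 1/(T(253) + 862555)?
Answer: 1/861892 ≈ 1.1602e-6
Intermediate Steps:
T(J) = -663 (T(J) = -3 - 15*44 = -3 - 660 = -663)
1/(T(253) + 862555) = 1/(-663 + 862555) = 1/861892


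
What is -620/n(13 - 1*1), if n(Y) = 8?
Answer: -155/2 ≈ -77.500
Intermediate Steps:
-620/n(13 - 1*1) = -620/8 = -620*⅛ = -155/2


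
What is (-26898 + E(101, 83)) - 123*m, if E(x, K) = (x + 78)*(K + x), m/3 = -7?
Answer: 8621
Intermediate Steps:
m = -21 (m = 3*(-7) = -21)
E(x, K) = (78 + x)*(K + x)
(-26898 + E(101, 83)) - 123*m = (-26898 + (101² + 78*83 + 78*101 + 83*101)) - 123*(-21) = (-26898 + (10201 + 6474 + 7878 + 8383)) + 2583 = (-26898 + 32936) + 2583 = 6038 + 2583 = 8621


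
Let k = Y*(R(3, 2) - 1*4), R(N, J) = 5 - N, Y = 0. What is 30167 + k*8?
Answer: 30167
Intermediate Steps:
k = 0 (k = 0*((5 - 1*3) - 1*4) = 0*((5 - 3) - 4) = 0*(2 - 4) = 0*(-2) = 0)
30167 + k*8 = 30167 + 0*8 = 30167 + 0 = 30167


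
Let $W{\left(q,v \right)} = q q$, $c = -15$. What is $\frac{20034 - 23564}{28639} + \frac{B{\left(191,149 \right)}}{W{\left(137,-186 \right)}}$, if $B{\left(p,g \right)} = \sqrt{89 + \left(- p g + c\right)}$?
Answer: $- \frac{3530}{28639} + \frac{i \sqrt{28385}}{18769} \approx -0.12326 + 0.0089764 i$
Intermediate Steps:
$B{\left(p,g \right)} = \sqrt{74 - g p}$ ($B{\left(p,g \right)} = \sqrt{89 + \left(- p g - 15\right)} = \sqrt{89 - \left(15 + g p\right)} = \sqrt{74 - g p}$)
$W{\left(q,v \right)} = q^{2}$
$\frac{20034 - 23564}{28639} + \frac{B{\left(191,149 \right)}}{W{\left(137,-186 \right)}} = \frac{20034 - 23564}{28639} + \frac{\sqrt{74 - 149 \cdot 191}}{137^{2}} = \left(-3530\right) \frac{1}{28639} + \frac{\sqrt{74 - 28459}}{18769} = - \frac{3530}{28639} + \sqrt{-28385} \cdot \frac{1}{18769} = - \frac{3530}{28639} + i \sqrt{28385} \cdot \frac{1}{18769} = - \frac{3530}{28639} + \frac{i \sqrt{28385}}{18769}$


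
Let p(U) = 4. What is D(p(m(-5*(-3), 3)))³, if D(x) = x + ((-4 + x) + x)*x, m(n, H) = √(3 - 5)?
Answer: 8000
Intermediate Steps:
m(n, H) = I*√2 (m(n, H) = √(-2) = I*√2)
D(x) = x + x*(-4 + 2*x) (D(x) = x + (-4 + 2*x)*x = x + x*(-4 + 2*x))
D(p(m(-5*(-3), 3)))³ = (4*(-3 + 2*4))³ = (4*(-3 + 8))³ = (4*5)³ = 20³ = 8000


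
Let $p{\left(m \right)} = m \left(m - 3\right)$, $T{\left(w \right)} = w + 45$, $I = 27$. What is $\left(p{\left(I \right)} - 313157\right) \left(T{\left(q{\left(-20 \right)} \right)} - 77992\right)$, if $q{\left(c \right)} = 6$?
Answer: $24357263969$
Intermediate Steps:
$T{\left(w \right)} = 45 + w$
$p{\left(m \right)} = m \left(-3 + m\right)$
$\left(p{\left(I \right)} - 313157\right) \left(T{\left(q{\left(-20 \right)} \right)} - 77992\right) = \left(27 \left(-3 + 27\right) - 313157\right) \left(\left(45 + 6\right) - 77992\right) = \left(27 \cdot 24 - 313157\right) \left(51 - 77992\right) = \left(648 - 313157\right) \left(-77941\right) = \left(-312509\right) \left(-77941\right) = 24357263969$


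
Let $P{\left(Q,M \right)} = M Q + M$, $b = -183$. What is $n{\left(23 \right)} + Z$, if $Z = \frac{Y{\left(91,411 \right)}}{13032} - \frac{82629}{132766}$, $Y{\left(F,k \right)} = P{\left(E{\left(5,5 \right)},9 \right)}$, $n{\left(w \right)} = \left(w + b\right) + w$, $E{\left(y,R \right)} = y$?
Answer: $- \frac{6614109553}{48061292} \approx -137.62$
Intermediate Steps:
$P{\left(Q,M \right)} = M + M Q$
$n{\left(w \right)} = -183 + 2 w$ ($n{\left(w \right)} = \left(w - 183\right) + w = \left(-183 + w\right) + w = -183 + 2 w$)
$Y{\left(F,k \right)} = 54$ ($Y{\left(F,k \right)} = 9 \left(1 + 5\right) = 9 \cdot 6 = 54$)
$Z = - \frac{29712549}{48061292}$ ($Z = \frac{54}{13032} - \frac{82629}{132766} = 54 \cdot \frac{1}{13032} - \frac{82629}{132766} = \frac{3}{724} - \frac{82629}{132766} = - \frac{29712549}{48061292} \approx -0.61822$)
$n{\left(23 \right)} + Z = \left(-183 + 2 \cdot 23\right) - \frac{29712549}{48061292} = \left(-183 + 46\right) - \frac{29712549}{48061292} = -137 - \frac{29712549}{48061292} = - \frac{6614109553}{48061292}$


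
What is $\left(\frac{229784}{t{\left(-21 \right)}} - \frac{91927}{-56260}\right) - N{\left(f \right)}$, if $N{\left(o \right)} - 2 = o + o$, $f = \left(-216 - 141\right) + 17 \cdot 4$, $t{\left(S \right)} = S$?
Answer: $- \frac{12245196413}{1181460} \approx -10364.0$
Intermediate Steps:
$f = -289$ ($f = -357 + 68 = -289$)
$N{\left(o \right)} = 2 + 2 o$ ($N{\left(o \right)} = 2 + \left(o + o\right) = 2 + 2 o$)
$\left(\frac{229784}{t{\left(-21 \right)}} - \frac{91927}{-56260}\right) - N{\left(f \right)} = \left(\frac{229784}{-21} - \frac{91927}{-56260}\right) - \left(2 + 2 \left(-289\right)\right) = \left(229784 \left(- \frac{1}{21}\right) - - \frac{91927}{56260}\right) - \left(2 - 578\right) = \left(- \frac{229784}{21} + \frac{91927}{56260}\right) - -576 = - \frac{12925717373}{1181460} + 576 = - \frac{12245196413}{1181460}$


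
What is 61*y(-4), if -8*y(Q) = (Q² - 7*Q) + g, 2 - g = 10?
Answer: -549/2 ≈ -274.50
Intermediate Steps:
g = -8 (g = 2 - 1*10 = 2 - 10 = -8)
y(Q) = 1 - Q²/8 + 7*Q/8 (y(Q) = -((Q² - 7*Q) - 8)/8 = -(-8 + Q² - 7*Q)/8 = 1 - Q²/8 + 7*Q/8)
61*y(-4) = 61*(1 - ⅛*(-4)² + (7/8)*(-4)) = 61*(1 - ⅛*16 - 7/2) = 61*(1 - 2 - 7/2) = 61*(-9/2) = -549/2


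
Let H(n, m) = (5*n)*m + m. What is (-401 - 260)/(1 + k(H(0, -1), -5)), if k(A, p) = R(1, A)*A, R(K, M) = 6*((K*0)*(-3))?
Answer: -661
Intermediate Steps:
R(K, M) = 0 (R(K, M) = 6*(0*(-3)) = 6*0 = 0)
H(n, m) = m + 5*m*n (H(n, m) = 5*m*n + m = m + 5*m*n)
k(A, p) = 0 (k(A, p) = 0*A = 0)
(-401 - 260)/(1 + k(H(0, -1), -5)) = (-401 - 260)/(1 + 0) = -661/1 = -661*1 = -661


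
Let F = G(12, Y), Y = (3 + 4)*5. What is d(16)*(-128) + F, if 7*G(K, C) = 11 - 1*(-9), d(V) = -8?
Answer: 7188/7 ≈ 1026.9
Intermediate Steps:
Y = 35 (Y = 7*5 = 35)
G(K, C) = 20/7 (G(K, C) = (11 - 1*(-9))/7 = (11 + 9)/7 = (⅐)*20 = 20/7)
F = 20/7 ≈ 2.8571
d(16)*(-128) + F = -8*(-128) + 20/7 = 1024 + 20/7 = 7188/7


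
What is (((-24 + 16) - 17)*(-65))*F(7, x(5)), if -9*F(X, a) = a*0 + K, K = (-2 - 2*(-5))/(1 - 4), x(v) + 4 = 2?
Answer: 13000/27 ≈ 481.48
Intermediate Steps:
x(v) = -2 (x(v) = -4 + 2 = -2)
K = -8/3 (K = (-2 + 10)/(-3) = 8*(-⅓) = -8/3 ≈ -2.6667)
F(X, a) = 8/27 (F(X, a) = -(a*0 - 8/3)/9 = -(0 - 8/3)/9 = -⅑*(-8/3) = 8/27)
(((-24 + 16) - 17)*(-65))*F(7, x(5)) = (((-24 + 16) - 17)*(-65))*(8/27) = ((-8 - 17)*(-65))*(8/27) = -25*(-65)*(8/27) = 1625*(8/27) = 13000/27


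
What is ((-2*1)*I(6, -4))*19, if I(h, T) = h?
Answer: -228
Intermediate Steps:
((-2*1)*I(6, -4))*19 = (-2*1*6)*19 = -2*6*19 = -12*19 = -228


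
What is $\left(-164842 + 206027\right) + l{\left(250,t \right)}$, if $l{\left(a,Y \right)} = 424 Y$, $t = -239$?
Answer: $-60151$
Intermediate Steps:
$\left(-164842 + 206027\right) + l{\left(250,t \right)} = \left(-164842 + 206027\right) + 424 \left(-239\right) = 41185 - 101336 = -60151$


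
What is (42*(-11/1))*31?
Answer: -14322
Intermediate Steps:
(42*(-11/1))*31 = (42*(-11*1))*31 = (42*(-11))*31 = -462*31 = -14322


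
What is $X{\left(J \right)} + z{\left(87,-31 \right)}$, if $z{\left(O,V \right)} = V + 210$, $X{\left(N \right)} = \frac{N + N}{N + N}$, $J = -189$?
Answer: $180$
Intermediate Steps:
$X{\left(N \right)} = 1$ ($X{\left(N \right)} = \frac{2 N}{2 N} = 2 N \frac{1}{2 N} = 1$)
$z{\left(O,V \right)} = 210 + V$
$X{\left(J \right)} + z{\left(87,-31 \right)} = 1 + \left(210 - 31\right) = 1 + 179 = 180$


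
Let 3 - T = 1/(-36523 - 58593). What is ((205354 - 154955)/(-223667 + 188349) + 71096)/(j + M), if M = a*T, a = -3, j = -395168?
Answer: -119414244378982/663760409092565 ≈ -0.17991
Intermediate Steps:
T = 285349/95116 (T = 3 - 1/(-36523 - 58593) = 3 - 1/(-95116) = 3 - 1*(-1/95116) = 3 + 1/95116 = 285349/95116 ≈ 3.0000)
M = -856047/95116 (M = -3*285349/95116 = -856047/95116 ≈ -9.0000)
((205354 - 154955)/(-223667 + 188349) + 71096)/(j + M) = ((205354 - 154955)/(-223667 + 188349) + 71096)/(-395168 - 856047/95116) = (50399/(-35318) + 71096)/(-37587655535/95116) = (50399*(-1/35318) + 71096)*(-95116/37587655535) = (-50399/35318 + 71096)*(-95116/37587655535) = (2510918129/35318)*(-95116/37587655535) = -119414244378982/663760409092565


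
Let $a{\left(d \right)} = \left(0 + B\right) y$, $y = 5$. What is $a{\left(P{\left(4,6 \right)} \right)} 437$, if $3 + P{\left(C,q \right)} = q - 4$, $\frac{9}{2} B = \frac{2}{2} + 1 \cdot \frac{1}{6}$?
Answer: $\frac{15295}{27} \approx 566.48$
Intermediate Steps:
$B = \frac{7}{27}$ ($B = \frac{2 \left(\frac{2}{2} + 1 \cdot \frac{1}{6}\right)}{9} = \frac{2 \left(2 \cdot \frac{1}{2} + 1 \cdot \frac{1}{6}\right)}{9} = \frac{2 \left(1 + \frac{1}{6}\right)}{9} = \frac{2}{9} \cdot \frac{7}{6} = \frac{7}{27} \approx 0.25926$)
$P{\left(C,q \right)} = -7 + q$ ($P{\left(C,q \right)} = -3 + \left(q - 4\right) = -3 + \left(-4 + q\right) = -7 + q$)
$a{\left(d \right)} = \frac{35}{27}$ ($a{\left(d \right)} = \left(0 + \frac{7}{27}\right) 5 = \frac{7}{27} \cdot 5 = \frac{35}{27}$)
$a{\left(P{\left(4,6 \right)} \right)} 437 = \frac{35}{27} \cdot 437 = \frac{15295}{27}$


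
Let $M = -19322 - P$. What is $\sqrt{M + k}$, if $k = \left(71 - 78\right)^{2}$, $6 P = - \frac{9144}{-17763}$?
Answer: $\frac{3 i \sqrt{75075609629}}{5921} \approx 138.83 i$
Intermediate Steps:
$P = \frac{508}{5921}$ ($P = \frac{\left(-9144\right) \frac{1}{-17763}}{6} = \frac{\left(-9144\right) \left(- \frac{1}{17763}\right)}{6} = \frac{1}{6} \cdot \frac{3048}{5921} = \frac{508}{5921} \approx 0.085796$)
$k = 49$ ($k = \left(71 - 78\right)^{2} = \left(-7\right)^{2} = 49$)
$M = - \frac{114406070}{5921}$ ($M = -19322 - \frac{508}{5921} = - \frac{114406070}{5921} \approx -19322.0$)
$\sqrt{M + k} = \sqrt{- \frac{114406070}{5921} + 49} = \sqrt{- \frac{114115941}{5921}} = \frac{3 i \sqrt{75075609629}}{5921}$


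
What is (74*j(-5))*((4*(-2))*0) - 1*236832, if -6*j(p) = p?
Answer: -236832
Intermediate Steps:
j(p) = -p/6
(74*j(-5))*((4*(-2))*0) - 1*236832 = (74*(-1/6*(-5)))*((4*(-2))*0) - 1*236832 = (74*(5/6))*(-8*0) - 236832 = (185/3)*0 - 236832 = 0 - 236832 = -236832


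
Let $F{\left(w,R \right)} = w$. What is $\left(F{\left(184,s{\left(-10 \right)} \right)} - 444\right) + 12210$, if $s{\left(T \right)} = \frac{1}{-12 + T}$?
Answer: $11950$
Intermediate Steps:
$\left(F{\left(184,s{\left(-10 \right)} \right)} - 444\right) + 12210 = \left(184 - 444\right) + 12210 = -260 + 12210 = 11950$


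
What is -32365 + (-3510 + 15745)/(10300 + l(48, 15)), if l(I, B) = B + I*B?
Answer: -71427108/2207 ≈ -32364.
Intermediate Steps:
l(I, B) = B + B*I
-32365 + (-3510 + 15745)/(10300 + l(48, 15)) = -32365 + (-3510 + 15745)/(10300 + 15*(1 + 48)) = -32365 + 12235/(10300 + 15*49) = -32365 + 12235/(10300 + 735) = -32365 + 12235/11035 = -32365 + 12235*(1/11035) = -32365 + 2447/2207 = -71427108/2207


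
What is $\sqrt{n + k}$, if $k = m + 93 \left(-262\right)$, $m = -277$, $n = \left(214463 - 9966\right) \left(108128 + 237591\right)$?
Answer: $10 \sqrt{706984737} \approx 2.6589 \cdot 10^{5}$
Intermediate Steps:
$n = 70698498343$ ($n = 204497 \cdot 345719 = 70698498343$)
$k = -24643$ ($k = -277 + 93 \left(-262\right) = -277 - 24366 = -24643$)
$\sqrt{n + k} = \sqrt{70698498343 - 24643} = \sqrt{70698473700} = 10 \sqrt{706984737}$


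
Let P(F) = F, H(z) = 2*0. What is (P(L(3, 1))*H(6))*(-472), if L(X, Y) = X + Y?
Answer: 0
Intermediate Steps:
H(z) = 0
(P(L(3, 1))*H(6))*(-472) = ((3 + 1)*0)*(-472) = (4*0)*(-472) = 0*(-472) = 0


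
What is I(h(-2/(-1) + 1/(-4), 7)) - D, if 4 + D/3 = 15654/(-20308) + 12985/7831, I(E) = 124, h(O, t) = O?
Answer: 10602503105/79515974 ≈ 133.34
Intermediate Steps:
D = -742522329/79515974 (D = -12 + 3*(15654/(-20308) + 12985/7831) = -12 + 3*(15654*(-1/20308) + 12985*(1/7831)) = -12 + 3*(-7827/10154 + 12985/7831) = -12 + 3*(70556453/79515974) = -12 + 211669359/79515974 = -742522329/79515974 ≈ -9.3380)
I(h(-2/(-1) + 1/(-4), 7)) - D = 124 - 1*(-742522329/79515974) = 124 + 742522329/79515974 = 10602503105/79515974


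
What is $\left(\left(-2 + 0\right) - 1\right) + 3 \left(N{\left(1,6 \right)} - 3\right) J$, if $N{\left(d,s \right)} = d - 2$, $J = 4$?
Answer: $-51$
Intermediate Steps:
$N{\left(d,s \right)} = -2 + d$
$\left(\left(-2 + 0\right) - 1\right) + 3 \left(N{\left(1,6 \right)} - 3\right) J = \left(\left(-2 + 0\right) - 1\right) + 3 \left(\left(-2 + 1\right) - 3\right) 4 = \left(-2 - 1\right) + 3 \left(-1 - 3\right) 4 = -3 + 3 \left(\left(-4\right) 4\right) = -3 + 3 \left(-16\right) = -3 - 48 = -51$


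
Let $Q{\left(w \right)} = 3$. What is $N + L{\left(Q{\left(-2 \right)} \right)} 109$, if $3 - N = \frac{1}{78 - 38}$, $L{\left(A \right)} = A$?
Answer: $\frac{13199}{40} \approx 329.98$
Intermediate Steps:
$N = \frac{119}{40}$ ($N = 3 - \frac{1}{78 - 38} = 3 - \frac{1}{40} = \frac{119}{40} \approx 2.975$)
$N + L{\left(Q{\left(-2 \right)} \right)} 109 = \frac{119}{40} + 3 \cdot 109 = \frac{119}{40} + 327 = \frac{13199}{40}$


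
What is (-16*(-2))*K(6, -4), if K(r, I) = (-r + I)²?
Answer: 3200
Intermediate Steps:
K(r, I) = (I - r)²
(-16*(-2))*K(6, -4) = (-16*(-2))*(-4 - 1*6)² = 32*(-4 - 6)² = 32*(-10)² = 32*100 = 3200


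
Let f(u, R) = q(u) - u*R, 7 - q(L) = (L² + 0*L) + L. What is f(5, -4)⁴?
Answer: 81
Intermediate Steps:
q(L) = 7 - L - L² (q(L) = 7 - ((L² + 0*L) + L) = 7 - ((L² + 0) + L) = 7 - (L² + L) = 7 - (L + L²) = 7 + (-L - L²) = 7 - L - L²)
f(u, R) = 7 - u - u² - R*u (f(u, R) = (7 - u - u²) - u*R = (7 - u - u²) - R*u = 7 - u - u² - R*u)
f(5, -4)⁴ = (7 - 1*5 - 1*5² - 1*(-4)*5)⁴ = (7 - 5 - 1*25 + 20)⁴ = (7 - 5 - 25 + 20)⁴ = (-3)⁴ = 81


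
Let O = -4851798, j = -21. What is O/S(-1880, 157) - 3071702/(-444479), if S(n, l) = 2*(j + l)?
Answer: -1077843410149/60449144 ≈ -17831.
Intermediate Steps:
S(n, l) = -42 + 2*l (S(n, l) = 2*(-21 + l) = -42 + 2*l)
O/S(-1880, 157) - 3071702/(-444479) = -4851798/(-42 + 2*157) - 3071702/(-444479) = -4851798/(-42 + 314) - 3071702*(-1/444479) = -4851798/272 + 3071702/444479 = -4851798*1/272 + 3071702/444479 = -2425899/136 + 3071702/444479 = -1077843410149/60449144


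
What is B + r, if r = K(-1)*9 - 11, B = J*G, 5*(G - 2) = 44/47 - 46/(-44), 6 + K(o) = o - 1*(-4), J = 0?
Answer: -38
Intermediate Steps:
K(o) = -2 + o (K(o) = -6 + (o - 1*(-4)) = -6 + (o + 4) = -6 + (4 + o) = -2 + o)
G = 12389/5170 (G = 2 + (44/47 - 46/(-44))/5 = 2 + (44*(1/47) - 46*(-1/44))/5 = 2 + (44/47 + 23/22)/5 = 2 + (1/5)*(2049/1034) = 2 + 2049/5170 = 12389/5170 ≈ 2.3963)
B = 0 (B = 0*(12389/5170) = 0)
r = -38 (r = (-2 - 1)*9 - 11 = -3*9 - 11 = -27 - 11 = -38)
B + r = 0 - 38 = -38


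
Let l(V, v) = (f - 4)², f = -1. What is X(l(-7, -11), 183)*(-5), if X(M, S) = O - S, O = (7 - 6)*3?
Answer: 900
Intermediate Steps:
O = 3 (O = 1*3 = 3)
l(V, v) = 25 (l(V, v) = (-1 - 4)² = (-5)² = 25)
X(M, S) = 3 - S
X(l(-7, -11), 183)*(-5) = (3 - 1*183)*(-5) = (3 - 183)*(-5) = -180*(-5) = 900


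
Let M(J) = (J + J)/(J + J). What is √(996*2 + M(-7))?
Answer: √1993 ≈ 44.643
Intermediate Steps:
M(J) = 1 (M(J) = (2*J)/((2*J)) = (2*J)*(1/(2*J)) = 1)
√(996*2 + M(-7)) = √(996*2 + 1) = √(1992 + 1) = √1993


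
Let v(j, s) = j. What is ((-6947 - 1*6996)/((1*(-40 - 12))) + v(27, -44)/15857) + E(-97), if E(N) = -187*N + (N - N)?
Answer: 15177861951/824564 ≈ 18407.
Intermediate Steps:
E(N) = -187*N (E(N) = -187*N + 0 = -187*N)
((-6947 - 1*6996)/((1*(-40 - 12))) + v(27, -44)/15857) + E(-97) = ((-6947 - 1*6996)/((1*(-40 - 12))) + 27/15857) - 187*(-97) = ((-6947 - 6996)/((1*(-52))) + 27*(1/15857)) + 18139 = (-13943/(-52) + 27/15857) + 18139 = (-13943*(-1/52) + 27/15857) + 18139 = (13943/52 + 27/15857) + 18139 = 221095555/824564 + 18139 = 15177861951/824564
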